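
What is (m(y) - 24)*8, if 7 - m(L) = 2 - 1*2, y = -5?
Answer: -136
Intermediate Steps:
m(L) = 7 (m(L) = 7 - (2 - 1*2) = 7 - (2 - 2) = 7 - 1*0 = 7 + 0 = 7)
(m(y) - 24)*8 = (7 - 24)*8 = -17*8 = -136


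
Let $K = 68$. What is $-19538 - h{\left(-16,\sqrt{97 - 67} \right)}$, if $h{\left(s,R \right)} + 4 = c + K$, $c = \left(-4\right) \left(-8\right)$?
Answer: $-19634$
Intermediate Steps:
$c = 32$
$h{\left(s,R \right)} = 96$ ($h{\left(s,R \right)} = -4 + \left(32 + 68\right) = -4 + 100 = 96$)
$-19538 - h{\left(-16,\sqrt{97 - 67} \right)} = -19538 - 96 = -19634$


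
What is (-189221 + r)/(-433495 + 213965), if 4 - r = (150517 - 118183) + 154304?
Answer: 75171/43906 ≈ 1.7121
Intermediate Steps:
r = -186634 (r = 4 - ((150517 - 118183) + 154304) = 4 - (32334 + 154304) = 4 - 1*186638 = 4 - 186638 = -186634)
(-189221 + r)/(-433495 + 213965) = (-189221 - 186634)/(-433495 + 213965) = -375855/(-219530) = -375855*(-1/219530) = 75171/43906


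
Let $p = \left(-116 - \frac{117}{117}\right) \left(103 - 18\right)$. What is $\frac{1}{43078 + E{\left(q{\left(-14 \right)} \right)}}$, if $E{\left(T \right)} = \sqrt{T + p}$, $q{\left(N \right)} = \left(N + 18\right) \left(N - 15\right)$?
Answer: $\frac{43078}{1855724145} - \frac{i \sqrt{10061}}{1855724145} \approx 2.3214 \cdot 10^{-5} - 5.4051 \cdot 10^{-8} i$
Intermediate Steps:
$q{\left(N \right)} = \left(-15 + N\right) \left(18 + N\right)$ ($q{\left(N \right)} = \left(18 + N\right) \left(-15 + N\right) = \left(-15 + N\right) \left(18 + N\right)$)
$p = -9945$ ($p = \left(-116 - 1\right) 85 = \left(-117\right) 85 = -9945$)
$E{\left(T \right)} = \sqrt{-9945 + T}$ ($E{\left(T \right)} = \sqrt{T - 9945} = \sqrt{-9945 + T}$)
$\frac{1}{43078 + E{\left(q{\left(-14 \right)} \right)}} = \frac{1}{43078 + \sqrt{-9945 + \left(-270 + \left(-14\right)^{2} + 3 \left(-14\right)\right)}} = \frac{1}{43078 + \sqrt{-9945 - 116}} = \frac{1}{43078 + \sqrt{-10061}} = \frac{1}{43078 + i \sqrt{10061}}$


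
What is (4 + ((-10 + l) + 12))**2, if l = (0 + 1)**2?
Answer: 49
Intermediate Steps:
l = 1 (l = 1**2 = 1)
(4 + ((-10 + l) + 12))**2 = (4 + ((-10 + 1) + 12))**2 = (4 + (-9 + 12))**2 = (4 + 3)**2 = 7**2 = 49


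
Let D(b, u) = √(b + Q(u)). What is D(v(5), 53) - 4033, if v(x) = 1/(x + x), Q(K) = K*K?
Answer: -4033 + √280910/10 ≈ -3980.0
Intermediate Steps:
Q(K) = K²
v(x) = 1/(2*x)
D(b, u) = √(b + u²)
D(v(5), 53) - 4033 = √((½)/5 + 53²) - 4033 = √((½)*(⅕) + 2809) - 4033 = √(⅒ + 2809) - 4033 = √(28091/10) - 4033 = √280910/10 - 4033 = -4033 + √280910/10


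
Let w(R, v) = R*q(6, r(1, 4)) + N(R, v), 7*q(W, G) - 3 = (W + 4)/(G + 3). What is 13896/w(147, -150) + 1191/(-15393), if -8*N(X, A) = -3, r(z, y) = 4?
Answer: 63345161/425873 ≈ 148.74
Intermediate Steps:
N(X, A) = 3/8 (N(X, A) = -1/8*(-3) = 3/8)
q(W, G) = 3/7 + (4 + W)/(7*(3 + G)) (q(W, G) = 3/7 + ((W + 4)/(G + 3))/7 = 3/7 + ((4 + W)/(3 + G))/7 = 3/7 + (4 + W)/(7*(3 + G)))
w(R, v) = 3/8 + 31*R/49 (w(R, v) = R*((13 + 6 + 3*4)/(7*(3 + 4))) + 3/8 = R*((1/7)*(13 + 6 + 12)/7) + 3/8 = R*((1/7)*(1/7)*31) + 3/8 = R*(31/49) + 3/8 = 31*R/49 + 3/8 = 3/8 + 31*R/49)
13896/w(147, -150) + 1191/(-15393) = 13896/(3/8 + (31/49)*147) + 1191/(-15393) = 13896/(3/8 + 93) + 1191*(-1/15393) = 13896/(747/8) - 397/5131 = 13896*(8/747) - 397/5131 = 12352/83 - 397/5131 = 63345161/425873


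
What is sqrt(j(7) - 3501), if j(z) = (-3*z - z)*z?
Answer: I*sqrt(3697) ≈ 60.803*I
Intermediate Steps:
j(z) = -4*z**2 (j(z) = (-4*z)*z = -4*z**2)
sqrt(j(7) - 3501) = sqrt(-4*7**2 - 3501) = sqrt(-4*49 - 3501) = sqrt(-196 - 3501) = sqrt(-3697) = I*sqrt(3697)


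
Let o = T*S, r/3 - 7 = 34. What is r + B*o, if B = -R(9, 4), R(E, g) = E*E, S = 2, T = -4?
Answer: 771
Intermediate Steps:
r = 123 (r = 21 + 3*34 = 21 + 102 = 123)
o = -8 (o = -4*2 = -8)
R(E, g) = E**2
B = -81 (B = -1*9**2 = -1*81 = -81)
r + B*o = 123 - 81*(-8) = 123 + 648 = 771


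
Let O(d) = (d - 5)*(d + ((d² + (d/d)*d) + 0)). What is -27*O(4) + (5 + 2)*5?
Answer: 683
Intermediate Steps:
O(d) = (-5 + d)*(d² + 2*d) (O(d) = (-5 + d)*(d + ((d² + 1*d) + 0)) = (-5 + d)*(d + ((d² + d) + 0)) = (-5 + d)*(d + ((d + d²) + 0)) = (-5 + d)*(d + (d + d²)) = (-5 + d)*(d² + 2*d))
-27*O(4) + (5 + 2)*5 = -108*(-10 + 4² - 3*4) + (5 + 2)*5 = -108*(-10 + 16 - 12) + 7*5 = -108*(-6) + 35 = -27*(-24) + 35 = 648 + 35 = 683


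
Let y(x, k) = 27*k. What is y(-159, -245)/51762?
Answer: -2205/17254 ≈ -0.12780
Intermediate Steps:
y(-159, -245)/51762 = (27*(-245))/51762 = -6615*1/51762 = -2205/17254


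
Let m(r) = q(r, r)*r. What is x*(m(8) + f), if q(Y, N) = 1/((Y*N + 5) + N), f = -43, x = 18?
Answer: -59454/77 ≈ -772.13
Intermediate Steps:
q(Y, N) = 1/(5 + N + N*Y) (q(Y, N) = 1/((N*Y + 5) + N) = 1/((5 + N*Y) + N) = 1/(5 + N + N*Y))
m(r) = r/(5 + r + r²) (m(r) = r/(5 + r + r*r) = r/(5 + r + r²))
x*(m(8) + f) = 18*(8/(5 + 8 + 8²) - 43) = 18*(8/(5 + 8 + 64) - 43) = 18*(8/77 - 43) = 18*(-3303/77) = -59454/77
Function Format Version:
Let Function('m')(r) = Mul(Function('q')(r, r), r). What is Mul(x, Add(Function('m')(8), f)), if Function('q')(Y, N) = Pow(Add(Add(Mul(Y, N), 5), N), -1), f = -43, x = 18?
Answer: Rational(-59454, 77) ≈ -772.13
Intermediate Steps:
Function('q')(Y, N) = Pow(Add(5, N, Mul(N, Y)), -1) (Function('q')(Y, N) = Pow(Add(Add(Mul(N, Y), 5), N), -1) = Pow(Add(Add(5, Mul(N, Y)), N), -1) = Pow(Add(5, N, Mul(N, Y)), -1))
Function('m')(r) = Mul(r, Pow(Add(5, r, Pow(r, 2)), -1)) (Function('m')(r) = Mul(Pow(Add(5, r, Mul(r, r)), -1), r) = Mul(Pow(Add(5, r, Pow(r, 2)), -1), r) = Mul(r, Pow(Add(5, r, Pow(r, 2)), -1)))
Mul(x, Add(Function('m')(8), f)) = Mul(18, Add(Mul(8, Pow(Add(5, 8, Pow(8, 2)), -1)), -43)) = Mul(18, Add(Mul(8, Pow(Add(5, 8, 64), -1)), -43)) = Mul(18, Add(Mul(8, Pow(77, -1)), -43)) = Mul(18, Add(Mul(8, Rational(1, 77)), -43)) = Mul(18, Add(Rational(8, 77), -43)) = Mul(18, Rational(-3303, 77)) = Rational(-59454, 77)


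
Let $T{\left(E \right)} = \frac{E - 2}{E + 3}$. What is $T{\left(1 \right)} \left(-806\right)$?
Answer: $\frac{403}{2} \approx 201.5$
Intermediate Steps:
$T{\left(E \right)} = \frac{-2 + E}{3 + E}$
$T{\left(1 \right)} \left(-806\right) = \frac{-2 + 1}{3 + 1} \left(-806\right) = \frac{1}{4} \left(-1\right) \left(-806\right) = \left(- \frac{1}{4}\right) \left(-806\right) = \frac{403}{2}$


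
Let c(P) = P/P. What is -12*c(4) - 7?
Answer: -19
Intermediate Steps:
c(P) = 1
-12*c(4) - 7 = -12*1 - 7 = -12 - 7 = -19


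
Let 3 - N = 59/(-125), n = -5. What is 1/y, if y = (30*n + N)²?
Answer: 15625/335475856 ≈ 4.6576e-5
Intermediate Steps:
N = 434/125 (N = 3 - 59/(-125) = 3 - 59*(-1)/125 = 3 - 1*(-59/125) = 3 + 59/125 = 434/125 ≈ 3.4720)
y = 335475856/15625 (y = (30*(-5) + 434/125)² = (-150 + 434/125)² = (-18316/125)² = 335475856/15625 ≈ 21470.)
1/y = 1/(335475856/15625) = 15625/335475856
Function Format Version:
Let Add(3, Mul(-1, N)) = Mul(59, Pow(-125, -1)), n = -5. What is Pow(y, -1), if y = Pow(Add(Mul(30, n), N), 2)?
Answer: Rational(15625, 335475856) ≈ 4.6576e-5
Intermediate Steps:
N = Rational(434, 125) (N = Add(3, Mul(-1, Mul(59, Pow(-125, -1)))) = Add(3, Mul(-1, Mul(59, Rational(-1, 125)))) = Add(3, Mul(-1, Rational(-59, 125))) = Add(3, Rational(59, 125)) = Rational(434, 125) ≈ 3.4720)
y = Rational(335475856, 15625) (y = Pow(Add(Mul(30, -5), Rational(434, 125)), 2) = Pow(Add(-150, Rational(434, 125)), 2) = Pow(Rational(-18316, 125), 2) = Rational(335475856, 15625) ≈ 21470.)
Pow(y, -1) = Pow(Rational(335475856, 15625), -1) = Rational(15625, 335475856)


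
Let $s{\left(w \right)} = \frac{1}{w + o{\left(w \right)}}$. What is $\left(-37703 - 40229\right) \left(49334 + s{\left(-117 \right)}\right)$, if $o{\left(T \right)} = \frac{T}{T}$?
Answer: $- \frac{111496201869}{29} \approx -3.8447 \cdot 10^{9}$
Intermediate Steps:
$o{\left(T \right)} = 1$
$s{\left(w \right)} = \frac{1}{1 + w}$ ($s{\left(w \right)} = \frac{1}{w + 1} = \frac{1}{1 + w}$)
$\left(-37703 - 40229\right) \left(49334 + s{\left(-117 \right)}\right) = \left(-37703 - 40229\right) \left(49334 + \frac{1}{1 - 117}\right) = - 77932 \left(49334 + \frac{1}{-116}\right) = - 77932 \left(49334 - \frac{1}{116}\right) = \left(-77932\right) \frac{5722743}{116} = - \frac{111496201869}{29}$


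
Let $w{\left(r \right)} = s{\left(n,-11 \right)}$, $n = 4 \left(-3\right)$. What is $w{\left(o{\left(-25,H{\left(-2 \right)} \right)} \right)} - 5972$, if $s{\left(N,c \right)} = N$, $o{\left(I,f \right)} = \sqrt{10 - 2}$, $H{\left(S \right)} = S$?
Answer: $-5984$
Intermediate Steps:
$n = -12$
$o{\left(I,f \right)} = 2 \sqrt{2}$ ($o{\left(I,f \right)} = \sqrt{8} = 2 \sqrt{2}$)
$w{\left(r \right)} = -12$
$w{\left(o{\left(-25,H{\left(-2 \right)} \right)} \right)} - 5972 = -12 - 5972 = -5984$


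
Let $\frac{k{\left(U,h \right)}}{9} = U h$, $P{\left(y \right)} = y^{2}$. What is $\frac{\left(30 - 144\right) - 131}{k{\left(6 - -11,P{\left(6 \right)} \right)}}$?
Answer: $- \frac{245}{5508} \approx -0.044481$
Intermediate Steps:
$k{\left(U,h \right)} = 9 U h$
$\frac{\left(30 - 144\right) - 131}{k{\left(6 - -11,P{\left(6 \right)} \right)}} = \frac{\left(30 - 144\right) - 131}{9 \left(6 - -11\right) 6^{2}} = \frac{-114 - 131}{9 \left(6 + 11\right) 36} = - \frac{245}{9 \cdot 17 \cdot 36} = - \frac{245}{5508}$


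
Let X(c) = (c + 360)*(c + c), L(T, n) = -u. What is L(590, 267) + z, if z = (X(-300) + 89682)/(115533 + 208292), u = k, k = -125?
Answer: 40531807/323825 ≈ 125.17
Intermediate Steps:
u = -125
L(T, n) = 125 (L(T, n) = -1*(-125) = 125)
X(c) = 2*c*(360 + c) (X(c) = (360 + c)*(2*c) = 2*c*(360 + c))
z = 53682/323825 (z = (2*(-300)*(360 - 300) + 89682)/(115533 + 208292) = (2*(-300)*60 + 89682)/323825 = (-36000 + 89682)*(1/323825) = 53682*(1/323825) = 53682/323825 ≈ 0.16577)
L(590, 267) + z = 125 + 53682/323825 = 40531807/323825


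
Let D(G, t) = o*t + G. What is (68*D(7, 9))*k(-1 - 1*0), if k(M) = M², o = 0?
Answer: 476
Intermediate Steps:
D(G, t) = G (D(G, t) = 0*t + G = 0 + G = G)
(68*D(7, 9))*k(-1 - 1*0) = (68*7)*(-1 - 1*0)² = 476*(-1 + 0)² = 476*(-1)² = 476*1 = 476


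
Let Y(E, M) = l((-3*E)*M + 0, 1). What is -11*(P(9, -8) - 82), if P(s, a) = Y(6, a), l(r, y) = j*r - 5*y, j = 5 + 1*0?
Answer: -6963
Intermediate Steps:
j = 5 (j = 5 + 0 = 5)
l(r, y) = -5*y + 5*r (l(r, y) = 5*r - 5*y = -5*y + 5*r)
Y(E, M) = -5 - 15*E*M (Y(E, M) = -5*1 + 5*((-3*E)*M + 0) = -5 + 5*(-3*E*M + 0) = -5 + 5*(-3*E*M) = -5 - 15*E*M)
P(s, a) = -5 - 90*a (P(s, a) = -5 - 15*6*a = -5 - 90*a)
-11*(P(9, -8) - 82) = -11*((-5 - 90*(-8)) - 82) = -11*((-5 + 720) - 82) = -11*(715 - 82) = -11*633 = -6963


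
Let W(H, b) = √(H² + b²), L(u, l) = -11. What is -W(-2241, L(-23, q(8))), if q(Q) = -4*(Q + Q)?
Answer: -√5022202 ≈ -2241.0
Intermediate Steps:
q(Q) = -8*Q
-W(-2241, L(-23, q(8))) = -√((-2241)² + (-11)²) = -√(5022081 + 121) = -√5022202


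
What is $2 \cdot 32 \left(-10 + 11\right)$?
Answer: $64$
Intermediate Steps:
$2 \cdot 32 \left(-10 + 11\right) = 64 \cdot 1 = 64$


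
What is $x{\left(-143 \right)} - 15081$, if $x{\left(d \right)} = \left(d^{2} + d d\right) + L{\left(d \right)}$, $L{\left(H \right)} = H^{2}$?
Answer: $46266$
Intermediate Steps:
$x{\left(d \right)} = 3 d^{2}$ ($x{\left(d \right)} = \left(d^{2} + d d\right) + d^{2} = \left(d^{2} + d^{2}\right) + d^{2} = 2 d^{2} + d^{2} = 3 d^{2}$)
$x{\left(-143 \right)} - 15081 = 3 \left(-143\right)^{2} - 15081 = 3 \cdot 20449 - 15081 = 61347 - 15081 = 46266$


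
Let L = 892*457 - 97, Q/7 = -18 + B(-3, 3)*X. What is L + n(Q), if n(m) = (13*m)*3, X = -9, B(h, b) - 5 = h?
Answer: 397719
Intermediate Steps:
B(h, b) = 5 + h
Q = -252 (Q = 7*(-18 + (5 - 3)*(-9)) = 7*(-18 + 2*(-9)) = 7*(-18 - 18) = 7*(-36) = -252)
L = 407547 (L = 407644 - 97 = 407547)
n(m) = 39*m
L + n(Q) = 407547 + 39*(-252) = 407547 - 9828 = 397719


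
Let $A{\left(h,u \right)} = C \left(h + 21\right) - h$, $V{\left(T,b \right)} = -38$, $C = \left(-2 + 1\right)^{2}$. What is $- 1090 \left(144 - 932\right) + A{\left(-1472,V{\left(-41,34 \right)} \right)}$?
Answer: $858941$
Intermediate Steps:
$C = 1$ ($C = \left(-1\right)^{2} = 1$)
$A{\left(h,u \right)} = 21$ ($A{\left(h,u \right)} = 1 \left(h + 21\right) - h = 1 \left(21 + h\right) - h = \left(21 + h\right) - h = 21$)
$- 1090 \left(144 - 932\right) + A{\left(-1472,V{\left(-41,34 \right)} \right)} = - 1090 \left(144 - 932\right) + 21 = \left(-1090\right) \left(-788\right) + 21 = 858920 + 21 = 858941$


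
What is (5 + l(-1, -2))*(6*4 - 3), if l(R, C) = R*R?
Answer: 126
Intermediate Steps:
l(R, C) = R²
(5 + l(-1, -2))*(6*4 - 3) = (5 + (-1)²)*(6*4 - 3) = (5 + 1)*(24 - 3) = 6*21 = 126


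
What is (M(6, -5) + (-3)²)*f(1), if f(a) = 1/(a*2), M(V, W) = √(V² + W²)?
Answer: 9/2 + √61/2 ≈ 8.4051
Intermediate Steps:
f(a) = 1/(2*a)
(M(6, -5) + (-3)²)*f(1) = (√(6² + (-5)²) + (-3)²)*((½)/1) = (√(36 + 25) + 9)*((½)*1) = (√61 + 9)*(½) = (9 + √61)*(½) = 9/2 + √61/2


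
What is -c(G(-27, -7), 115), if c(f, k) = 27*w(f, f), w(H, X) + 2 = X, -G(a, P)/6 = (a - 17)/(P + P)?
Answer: 3942/7 ≈ 563.14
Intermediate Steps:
G(a, P) = -3*(-17 + a)/P (G(a, P) = -6*(a - 17)/(P + P) = -6*(-17 + a)/(2*P) = -6*(-17 + a)*1/(2*P) = -3*(-17 + a)/P)
w(H, X) = -2 + X
c(f, k) = -54 + 27*f (c(f, k) = 27*(-2 + f) = -54 + 27*f)
-c(G(-27, -7), 115) = -(-54 + 27*(3*(17 - 1*(-27))/(-7))) = -(-54 + 27*(3*(-1/7)*(17 + 27))) = -(-54 + 27*(3*(-1/7)*44)) = -(-54 + 27*(-132/7)) = -(-54 - 3564/7) = -1*(-3942/7) = 3942/7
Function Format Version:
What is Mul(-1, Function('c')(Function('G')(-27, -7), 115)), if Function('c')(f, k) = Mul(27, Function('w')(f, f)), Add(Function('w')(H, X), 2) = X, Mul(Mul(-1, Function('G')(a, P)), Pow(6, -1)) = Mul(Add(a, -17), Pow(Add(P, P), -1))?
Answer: Rational(3942, 7) ≈ 563.14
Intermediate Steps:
Function('G')(a, P) = Mul(-3, Pow(P, -1), Add(-17, a)) (Function('G')(a, P) = Mul(-6, Mul(Add(a, -17), Pow(Add(P, P), -1))) = Mul(-6, Mul(Add(-17, a), Pow(Mul(2, P), -1))) = Mul(-6, Mul(Add(-17, a), Mul(Rational(1, 2), Pow(P, -1)))) = Mul(-6, Mul(Rational(1, 2), Pow(P, -1), Add(-17, a))) = Mul(-3, Pow(P, -1), Add(-17, a)))
Function('w')(H, X) = Add(-2, X)
Function('c')(f, k) = Add(-54, Mul(27, f)) (Function('c')(f, k) = Mul(27, Add(-2, f)) = Add(-54, Mul(27, f)))
Mul(-1, Function('c')(Function('G')(-27, -7), 115)) = Mul(-1, Add(-54, Mul(27, Mul(3, Pow(-7, -1), Add(17, Mul(-1, -27)))))) = Mul(-1, Add(-54, Mul(27, Mul(3, Rational(-1, 7), Add(17, 27))))) = Mul(-1, Add(-54, Mul(27, Mul(3, Rational(-1, 7), 44)))) = Mul(-1, Add(-54, Mul(27, Rational(-132, 7)))) = Mul(-1, Add(-54, Rational(-3564, 7))) = Mul(-1, Rational(-3942, 7)) = Rational(3942, 7)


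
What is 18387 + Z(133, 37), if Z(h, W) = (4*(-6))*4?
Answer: 18291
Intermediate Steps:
Z(h, W) = -96 (Z(h, W) = -24*4 = -96)
18387 + Z(133, 37) = 18387 - 96 = 18291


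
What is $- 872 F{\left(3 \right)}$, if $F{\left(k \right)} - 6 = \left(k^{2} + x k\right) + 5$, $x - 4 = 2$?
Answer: $-33136$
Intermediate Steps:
$x = 6$ ($x = 4 + 2 = 6$)
$F{\left(k \right)} = 11 + k^{2} + 6 k$ ($F{\left(k \right)} = 6 + \left(\left(k^{2} + 6 k\right) + 5\right) = 6 + \left(5 + k^{2} + 6 k\right) = 11 + k^{2} + 6 k$)
$- 872 F{\left(3 \right)} = - 872 \left(11 + 3^{2} + 6 \cdot 3\right) = - 872 \left(11 + 9 + 18\right) = \left(-872\right) 38 = -33136$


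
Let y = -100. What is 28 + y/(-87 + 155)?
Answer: 451/17 ≈ 26.529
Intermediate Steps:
28 + y/(-87 + 155) = 28 - 100/(-87 + 155) = 28 - 100/68 = 28 + (1/68)*(-100) = 28 - 25/17 = 451/17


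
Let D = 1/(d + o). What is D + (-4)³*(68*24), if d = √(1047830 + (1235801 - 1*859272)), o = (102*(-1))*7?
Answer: -95524275510/914563 + √1424359/914563 ≈ -1.0445e+5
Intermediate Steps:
o = -714 (o = -102*7 = -714)
d = √1424359 (d = √(1047830 + (1235801 - 859272)) = √(1047830 + 376529) = √1424359 ≈ 1193.5)
D = 1/(-714 + √1424359) (D = 1/(√1424359 - 714) = 1/(-714 + √1424359) ≈ 0.0020857)
D + (-4)³*(68*24) = (714/914563 + √1424359/914563) + (-4)³*(68*24) = (714/914563 + √1424359/914563) - 64*1632 = (714/914563 + √1424359/914563) - 104448 = -95524275510/914563 + √1424359/914563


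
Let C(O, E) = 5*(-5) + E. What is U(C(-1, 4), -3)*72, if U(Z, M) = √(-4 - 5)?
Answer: 216*I ≈ 216.0*I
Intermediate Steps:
C(O, E) = -25 + E
U(Z, M) = 3*I (U(Z, M) = √(-9) = 3*I)
U(C(-1, 4), -3)*72 = (3*I)*72 = 216*I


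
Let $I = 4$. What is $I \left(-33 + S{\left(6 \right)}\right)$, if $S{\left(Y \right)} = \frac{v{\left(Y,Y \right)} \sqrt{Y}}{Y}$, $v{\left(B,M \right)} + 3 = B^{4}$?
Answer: $-132 + 862 \sqrt{6} \approx 1979.5$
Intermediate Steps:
$v{\left(B,M \right)} = -3 + B^{4}$
$S{\left(Y \right)} = \frac{-3 + Y^{4}}{\sqrt{Y}}$ ($S{\left(Y \right)} = \frac{\left(-3 + Y^{4}\right) \sqrt{Y}}{Y} = \frac{\sqrt{Y} \left(-3 + Y^{4}\right)}{Y} = \frac{-3 + Y^{4}}{\sqrt{Y}}$)
$I \left(-33 + S{\left(6 \right)}\right) = 4 \left(-33 + \frac{-3 + 6^{4}}{\sqrt{6}}\right) = 4 \left(-33 + \frac{\sqrt{6}}{6} \left(-3 + 1296\right)\right) = 4 \left(-33 + \frac{\sqrt{6}}{6} \cdot 1293\right) = 4 \left(-33 + \frac{431 \sqrt{6}}{2}\right) = -132 + 862 \sqrt{6}$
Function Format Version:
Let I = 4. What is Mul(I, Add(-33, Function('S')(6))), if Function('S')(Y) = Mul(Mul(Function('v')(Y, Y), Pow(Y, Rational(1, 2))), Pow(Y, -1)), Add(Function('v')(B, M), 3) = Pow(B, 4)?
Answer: Add(-132, Mul(862, Pow(6, Rational(1, 2)))) ≈ 1979.5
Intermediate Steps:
Function('v')(B, M) = Add(-3, Pow(B, 4))
Function('S')(Y) = Mul(Pow(Y, Rational(-1, 2)), Add(-3, Pow(Y, 4))) (Function('S')(Y) = Mul(Mul(Add(-3, Pow(Y, 4)), Pow(Y, Rational(1, 2))), Pow(Y, -1)) = Mul(Mul(Pow(Y, Rational(1, 2)), Add(-3, Pow(Y, 4))), Pow(Y, -1)) = Mul(Pow(Y, Rational(-1, 2)), Add(-3, Pow(Y, 4))))
Mul(I, Add(-33, Function('S')(6))) = Mul(4, Add(-33, Mul(Pow(6, Rational(-1, 2)), Add(-3, Pow(6, 4))))) = Mul(4, Add(-33, Mul(Mul(Rational(1, 6), Pow(6, Rational(1, 2))), Add(-3, 1296)))) = Mul(4, Add(-33, Mul(Mul(Rational(1, 6), Pow(6, Rational(1, 2))), 1293))) = Mul(4, Add(-33, Mul(Rational(431, 2), Pow(6, Rational(1, 2))))) = Add(-132, Mul(862, Pow(6, Rational(1, 2))))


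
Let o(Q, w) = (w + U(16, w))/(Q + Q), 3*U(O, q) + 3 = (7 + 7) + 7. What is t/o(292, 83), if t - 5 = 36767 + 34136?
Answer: 41410272/89 ≈ 4.6528e+5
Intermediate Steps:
U(O, q) = 6 (U(O, q) = -1 + ((7 + 7) + 7)/3 = -1 + (14 + 7)/3 = -1 + (⅓)*21 = -1 + 7 = 6)
o(Q, w) = (6 + w)/(2*Q) (o(Q, w) = (w + 6)/(Q + Q) = (6 + w)/((2*Q)) = (6 + w)*(1/(2*Q)) = (6 + w)/(2*Q))
t = 70908 (t = 5 + (36767 + 34136) = 5 + 70903 = 70908)
t/o(292, 83) = 70908/(((½)*(6 + 83)/292)) = 70908/(((½)*(1/292)*89)) = 70908/(89/584) = 70908*(584/89) = 41410272/89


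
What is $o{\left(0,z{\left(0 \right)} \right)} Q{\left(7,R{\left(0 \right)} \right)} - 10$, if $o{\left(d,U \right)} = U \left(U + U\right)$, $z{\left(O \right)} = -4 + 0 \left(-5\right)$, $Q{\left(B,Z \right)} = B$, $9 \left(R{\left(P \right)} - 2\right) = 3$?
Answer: $214$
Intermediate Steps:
$R{\left(P \right)} = \frac{7}{3}$ ($R{\left(P \right)} = 2 + \frac{1}{9} \cdot 3 = 2 + \frac{1}{3} = \frac{7}{3}$)
$z{\left(O \right)} = -4$ ($z{\left(O \right)} = -4 + 0 = -4$)
$o{\left(d,U \right)} = 2 U^{2}$ ($o{\left(d,U \right)} = U 2 U = 2 U^{2}$)
$o{\left(0,z{\left(0 \right)} \right)} Q{\left(7,R{\left(0 \right)} \right)} - 10 = 2 \left(-4\right)^{2} \cdot 7 - 10 = 2 \cdot 16 \cdot 7 - 10 = 32 \cdot 7 - 10 = 224 - 10 = 214$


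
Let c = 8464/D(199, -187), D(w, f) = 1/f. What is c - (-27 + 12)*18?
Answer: -1582498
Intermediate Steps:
c = -1582768 (c = 8464/(1/(-187)) = 8464/(-1/187) = 8464*(-187) = -1582768)
c - (-27 + 12)*18 = -1582768 - (-27 + 12)*18 = -1582768 - (-15)*18 = -1582768 - 1*(-270) = -1582768 + 270 = -1582498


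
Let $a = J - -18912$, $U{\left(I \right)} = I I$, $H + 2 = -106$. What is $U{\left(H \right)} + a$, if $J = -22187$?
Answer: $8389$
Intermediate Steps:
$H = -108$ ($H = -2 - 106 = -108$)
$U{\left(I \right)} = I^{2}$
$a = -3275$ ($a = -22187 - -18912 = -22187 + 18912 = -3275$)
$U{\left(H \right)} + a = \left(-108\right)^{2} - 3275 = 11664 - 3275 = 8389$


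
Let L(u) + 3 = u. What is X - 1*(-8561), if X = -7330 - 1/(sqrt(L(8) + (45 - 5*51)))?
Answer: 1231 + I*sqrt(205)/205 ≈ 1231.0 + 0.069843*I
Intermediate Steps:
L(u) = -3 + u
X = -7330 + I*sqrt(205)/205 (X = -7330 - 1/(sqrt((-3 + 8) + (45 - 5*51))) = -7330 - 1/(sqrt(5 + (45 - 255))) = -7330 - 1/(sqrt(5 - 210)) = -7330 - 1/(sqrt(-205)) = -7330 - 1/(I*sqrt(205)) = -7330 - (-1)*I*sqrt(205)/205 = -7330 + I*sqrt(205)/205 ≈ -7330.0 + 0.069843*I)
X - 1*(-8561) = (-7330 + I*sqrt(205)/205) - 1*(-8561) = (-7330 + I*sqrt(205)/205) + 8561 = 1231 + I*sqrt(205)/205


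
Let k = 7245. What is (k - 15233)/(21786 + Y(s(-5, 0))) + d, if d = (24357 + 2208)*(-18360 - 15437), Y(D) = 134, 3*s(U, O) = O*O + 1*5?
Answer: -4920038833397/5480 ≈ -8.9782e+8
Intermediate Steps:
s(U, O) = 5/3 + O**2/3 (s(U, O) = (O*O + 1*5)/3 = (O**2 + 5)/3 = (5 + O**2)/3 = 5/3 + O**2/3)
d = -897817305 (d = 26565*(-33797) = -897817305)
(k - 15233)/(21786 + Y(s(-5, 0))) + d = (7245 - 15233)/(21786 + 134) - 897817305 = -7988/21920 - 897817305 = -7988*1/21920 - 897817305 = -1997/5480 - 897817305 = -4920038833397/5480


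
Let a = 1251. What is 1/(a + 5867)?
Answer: 1/7118 ≈ 0.00014049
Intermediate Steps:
1/(a + 5867) = 1/(1251 + 5867) = 1/7118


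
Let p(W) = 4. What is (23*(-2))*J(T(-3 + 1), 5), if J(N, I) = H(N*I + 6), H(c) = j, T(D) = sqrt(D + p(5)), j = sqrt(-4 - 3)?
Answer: -46*I*sqrt(7) ≈ -121.7*I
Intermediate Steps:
j = I*sqrt(7) (j = sqrt(-7) = I*sqrt(7) ≈ 2.6458*I)
T(D) = sqrt(4 + D) (T(D) = sqrt(D + 4) = sqrt(4 + D))
H(c) = I*sqrt(7)
J(N, I) = I*sqrt(7)
(23*(-2))*J(T(-3 + 1), 5) = (23*(-2))*(I*sqrt(7)) = -46*I*sqrt(7)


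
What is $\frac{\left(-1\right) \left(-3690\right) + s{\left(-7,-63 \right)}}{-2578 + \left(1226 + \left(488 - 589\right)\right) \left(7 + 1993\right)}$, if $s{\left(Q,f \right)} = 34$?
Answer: $\frac{1862}{1123711} \approx 0.001657$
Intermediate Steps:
$\frac{\left(-1\right) \left(-3690\right) + s{\left(-7,-63 \right)}}{-2578 + \left(1226 + \left(488 - 589\right)\right) \left(7 + 1993\right)} = \frac{\left(-1\right) \left(-3690\right) + 34}{-2578 + \left(1226 + \left(488 - 589\right)\right) \left(7 + 1993\right)} = \frac{3690 + 34}{-2578 + \left(1226 - 101\right) 2000} = \frac{3724}{-2578 + 1125 \cdot 2000} = \frac{3724}{-2578 + 2250000} = \frac{3724}{2247422} = 3724 \cdot \frac{1}{2247422} = \frac{1862}{1123711}$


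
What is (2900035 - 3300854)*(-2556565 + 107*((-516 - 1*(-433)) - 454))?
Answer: 1047750485656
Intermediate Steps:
(2900035 - 3300854)*(-2556565 + 107*((-516 - 1*(-433)) - 454)) = -400819*(-2556565 + 107*((-516 + 433) - 454)) = -400819*(-2556565 + 107*(-83 - 454)) = -400819*(-2556565 + 107*(-537)) = -400819*(-2556565 - 57459) = -400819*(-2614024) = 1047750485656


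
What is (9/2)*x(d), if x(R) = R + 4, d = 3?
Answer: 63/2 ≈ 31.500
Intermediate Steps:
x(R) = 4 + R
(9/2)*x(d) = (9/2)*(4 + 3) = (9*(½))*7 = (9/2)*7 = 63/2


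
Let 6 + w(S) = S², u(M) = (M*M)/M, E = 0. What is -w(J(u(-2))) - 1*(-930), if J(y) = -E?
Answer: 936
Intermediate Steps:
u(M) = M (u(M) = M²/M = M)
J(y) = 0 (J(y) = -1*0 = 0)
w(S) = -6 + S²
-w(J(u(-2))) - 1*(-930) = -(-6 + 0²) - 1*(-930) = -(-6 + 0) + 930 = -1*(-6) + 930 = 6 + 930 = 936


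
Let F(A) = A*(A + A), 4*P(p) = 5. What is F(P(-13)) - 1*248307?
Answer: -1986431/8 ≈ -2.4830e+5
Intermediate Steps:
P(p) = 5/4 (P(p) = (¼)*5 = 5/4)
F(A) = 2*A² (F(A) = A*(2*A) = 2*A²)
F(P(-13)) - 1*248307 = 2*(5/4)² - 1*248307 = 2*(25/16) - 248307 = 25/8 - 248307 = -1986431/8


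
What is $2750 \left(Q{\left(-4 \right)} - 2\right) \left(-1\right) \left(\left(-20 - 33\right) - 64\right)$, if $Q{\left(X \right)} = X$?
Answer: $-1930500$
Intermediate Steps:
$2750 \left(Q{\left(-4 \right)} - 2\right) \left(-1\right) \left(\left(-20 - 33\right) - 64\right) = 2750 \left(-4 - 2\right) \left(-1\right) \left(\left(-20 - 33\right) - 64\right) = 2750 \left(-6\right) \left(-1\right) \left(-53 - 64\right) = 2750 \cdot 6 \left(-117\right) = 2750 \left(-702\right) = -1930500$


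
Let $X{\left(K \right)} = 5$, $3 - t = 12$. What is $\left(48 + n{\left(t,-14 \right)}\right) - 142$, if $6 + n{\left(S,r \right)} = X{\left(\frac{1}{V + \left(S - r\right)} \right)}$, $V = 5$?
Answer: $-95$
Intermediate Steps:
$t = -9$ ($t = 3 - 12 = -9$)
$n{\left(S,r \right)} = -1$ ($n{\left(S,r \right)} = -6 + 5 = -1$)
$\left(48 + n{\left(t,-14 \right)}\right) - 142 = \left(48 - 1\right) - 142 = 47 - 142 = -95$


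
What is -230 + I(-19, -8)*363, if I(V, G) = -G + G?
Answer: -230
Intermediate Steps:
I(V, G) = 0
-230 + I(-19, -8)*363 = -230 + 0*363 = -230 + 0 = -230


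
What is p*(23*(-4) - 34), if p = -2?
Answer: 252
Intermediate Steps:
p*(23*(-4) - 34) = -2*(23*(-4) - 34) = -2*(-92 - 34) = -2*(-126) = 252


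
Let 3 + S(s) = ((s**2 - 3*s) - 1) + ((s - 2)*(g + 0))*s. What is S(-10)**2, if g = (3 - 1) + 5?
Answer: 933156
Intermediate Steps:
g = 7 (g = 2 + 5 = 7)
S(s) = -4 + s**2 - 3*s + s*(-14 + 7*s) (S(s) = -3 + (((s**2 - 3*s) - 1) + ((s - 2)*(7 + 0))*s) = -3 + ((-1 + s**2 - 3*s) + ((-2 + s)*7)*s) = -3 + ((-1 + s**2 - 3*s) + (-14 + 7*s)*s) = -3 + ((-1 + s**2 - 3*s) + s*(-14 + 7*s)) = -3 + (-1 + s**2 - 3*s + s*(-14 + 7*s)) = -4 + s**2 - 3*s + s*(-14 + 7*s))
S(-10)**2 = (-4 - 17*(-10) + 8*(-10)**2)**2 = (-4 + 170 + 8*100)**2 = (-4 + 170 + 800)**2 = 966**2 = 933156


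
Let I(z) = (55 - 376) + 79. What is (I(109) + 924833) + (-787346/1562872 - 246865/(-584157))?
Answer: 422058473329893611/456481309452 ≈ 9.2459e+5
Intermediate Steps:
I(z) = -242 (I(z) = -321 + 79 = -242)
(I(109) + 924833) + (-787346/1562872 - 246865/(-584157)) = (-242 + 924833) + (-787346/1562872 - 246865/(-584157)) = 924591 + (-787346*1/1562872 - 246865*(-1/584157)) = 924591 + (-393673/781436 + 246865/584157) = 924591 - 37057640521/456481309452 = 422058473329893611/456481309452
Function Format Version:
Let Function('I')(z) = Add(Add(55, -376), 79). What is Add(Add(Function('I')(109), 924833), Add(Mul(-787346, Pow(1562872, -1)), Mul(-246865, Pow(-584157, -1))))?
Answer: Rational(422058473329893611, 456481309452) ≈ 9.2459e+5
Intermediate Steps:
Function('I')(z) = -242 (Function('I')(z) = Add(-321, 79) = -242)
Add(Add(Function('I')(109), 924833), Add(Mul(-787346, Pow(1562872, -1)), Mul(-246865, Pow(-584157, -1)))) = Add(Add(-242, 924833), Add(Mul(-787346, Pow(1562872, -1)), Mul(-246865, Pow(-584157, -1)))) = Add(924591, Add(Mul(-787346, Rational(1, 1562872)), Mul(-246865, Rational(-1, 584157)))) = Add(924591, Add(Rational(-393673, 781436), Rational(246865, 584157))) = Add(924591, Rational(-37057640521, 456481309452)) = Rational(422058473329893611, 456481309452)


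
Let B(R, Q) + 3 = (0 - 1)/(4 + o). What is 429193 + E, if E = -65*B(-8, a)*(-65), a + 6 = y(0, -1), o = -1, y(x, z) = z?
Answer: 1245329/3 ≈ 4.1511e+5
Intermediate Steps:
a = -7 (a = -6 - 1 = -7)
B(R, Q) = -10/3 (B(R, Q) = -3 + (0 - 1)/(4 - 1) = -3 - 1/3 = -3 - 1*⅓ = -3 - ⅓ = -10/3)
E = -42250/3 (E = -65*(-10/3)*(-65) = (650/3)*(-65) = -42250/3 ≈ -14083.)
429193 + E = 429193 - 42250/3 = 1245329/3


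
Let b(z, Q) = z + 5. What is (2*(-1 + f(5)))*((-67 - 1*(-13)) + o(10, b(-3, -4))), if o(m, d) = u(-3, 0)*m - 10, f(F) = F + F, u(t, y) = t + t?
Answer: -2232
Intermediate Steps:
u(t, y) = 2*t
f(F) = 2*F
b(z, Q) = 5 + z
o(m, d) = -10 - 6*m (o(m, d) = (2*(-3))*m - 10 = -6*m - 10 = -10 - 6*m)
(2*(-1 + f(5)))*((-67 - 1*(-13)) + o(10, b(-3, -4))) = (2*(-1 + 2*5))*((-67 - 1*(-13)) + (-10 - 6*10)) = (2*(-1 + 10))*((-67 + 13) + (-10 - 60)) = (2*9)*(-54 - 70) = 18*(-124) = -2232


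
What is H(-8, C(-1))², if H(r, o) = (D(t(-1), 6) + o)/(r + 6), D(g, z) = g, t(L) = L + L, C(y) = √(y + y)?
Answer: ½ - I*√2 ≈ 0.5 - 1.4142*I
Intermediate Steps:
C(y) = √2*√y (C(y) = √(2*y) = √2*√y)
t(L) = 2*L
H(r, o) = (-2 + o)/(6 + r) (H(r, o) = (2*(-1) + o)/(r + 6) = (-2 + o)/(6 + r))
H(-8, C(-1))² = ((-2 + √2*√(-1))/(6 - 8))² = ((-2 + √2*I)/(-2))² = (-(-2 + I*√2)/2)² = (1 - I*√2/2)²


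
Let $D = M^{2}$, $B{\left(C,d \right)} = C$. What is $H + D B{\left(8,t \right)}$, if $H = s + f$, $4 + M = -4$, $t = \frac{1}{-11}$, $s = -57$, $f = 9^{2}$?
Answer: $536$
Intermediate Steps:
$f = 81$
$t = - \frac{1}{11} \approx -0.090909$
$M = -8$ ($M = -4 - 4 = -8$)
$D = 64$ ($D = \left(-8\right)^{2} = 64$)
$H = 24$ ($H = -57 + 81 = 24$)
$H + D B{\left(8,t \right)} = 24 + 64 \cdot 8 = 24 + 512 = 536$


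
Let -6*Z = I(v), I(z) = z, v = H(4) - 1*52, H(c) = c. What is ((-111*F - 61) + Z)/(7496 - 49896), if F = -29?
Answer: -1583/21200 ≈ -0.074670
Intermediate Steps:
v = -48 (v = 4 - 1*52 = 4 - 52 = -48)
Z = 8 (Z = -1/6*(-48) = 8)
((-111*F - 61) + Z)/(7496 - 49896) = ((-111*(-29) - 61) + 8)/(7496 - 49896) = ((3219 - 61) + 8)/(-42400) = (3158 + 8)*(-1/42400) = 3166*(-1/42400) = -1583/21200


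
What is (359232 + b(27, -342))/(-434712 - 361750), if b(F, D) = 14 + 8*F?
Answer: -179731/398231 ≈ -0.45132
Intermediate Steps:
(359232 + b(27, -342))/(-434712 - 361750) = (359232 + (14 + 8*27))/(-434712 - 361750) = (359232 + (14 + 216))/(-796462) = (359232 + 230)*(-1/796462) = 359462*(-1/796462) = -179731/398231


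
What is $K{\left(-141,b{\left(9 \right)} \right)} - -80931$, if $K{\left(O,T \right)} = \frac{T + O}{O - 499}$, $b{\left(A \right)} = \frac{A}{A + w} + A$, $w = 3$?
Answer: $\frac{41436777}{512} \approx 80931.0$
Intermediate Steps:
$b{\left(A \right)} = A + \frac{A}{3 + A}$ ($b{\left(A \right)} = \frac{A}{A + 3} + A = \frac{A}{3 + A} + A = A + \frac{A}{3 + A}$)
$K{\left(O,T \right)} = \frac{O + T}{-499 + O}$
$K{\left(-141,b{\left(9 \right)} \right)} - -80931 = \frac{-141 + \frac{9 \left(4 + 9\right)}{3 + 9}}{-499 - 141} - -80931 = \frac{-141 + 9 \cdot \frac{1}{12} \cdot 13}{-640} + 80931 = - \frac{-141 + 9 \cdot \frac{1}{12} \cdot 13}{640} + 80931 = - \frac{-141 + \frac{39}{4}}{640} + 80931 = \left(- \frac{1}{640}\right) \left(- \frac{525}{4}\right) + 80931 = \frac{105}{512} + 80931 = \frac{41436777}{512}$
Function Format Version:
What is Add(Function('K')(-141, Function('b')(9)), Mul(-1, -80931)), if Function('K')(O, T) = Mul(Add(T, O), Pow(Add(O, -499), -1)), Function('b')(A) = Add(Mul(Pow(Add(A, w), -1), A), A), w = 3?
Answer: Rational(41436777, 512) ≈ 80931.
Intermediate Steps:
Function('b')(A) = Add(A, Mul(A, Pow(Add(3, A), -1))) (Function('b')(A) = Add(Mul(Pow(Add(A, 3), -1), A), A) = Add(Mul(Pow(Add(3, A), -1), A), A) = Add(Mul(A, Pow(Add(3, A), -1)), A) = Add(A, Mul(A, Pow(Add(3, A), -1))))
Function('K')(O, T) = Mul(Pow(Add(-499, O), -1), Add(O, T)) (Function('K')(O, T) = Mul(Add(O, T), Pow(Add(-499, O), -1)) = Mul(Pow(Add(-499, O), -1), Add(O, T)))
Add(Function('K')(-141, Function('b')(9)), Mul(-1, -80931)) = Add(Mul(Pow(Add(-499, -141), -1), Add(-141, Mul(9, Pow(Add(3, 9), -1), Add(4, 9)))), Mul(-1, -80931)) = Add(Mul(Pow(-640, -1), Add(-141, Mul(9, Pow(12, -1), 13))), 80931) = Add(Mul(Rational(-1, 640), Add(-141, Mul(9, Rational(1, 12), 13))), 80931) = Add(Mul(Rational(-1, 640), Add(-141, Rational(39, 4))), 80931) = Add(Mul(Rational(-1, 640), Rational(-525, 4)), 80931) = Add(Rational(105, 512), 80931) = Rational(41436777, 512)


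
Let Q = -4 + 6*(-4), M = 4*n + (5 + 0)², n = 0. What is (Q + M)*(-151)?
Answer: 453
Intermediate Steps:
M = 25 (M = 4*0 + (5 + 0)² = 0 + 5² = 0 + 25 = 25)
Q = -28 (Q = -4 - 24 = -28)
(Q + M)*(-151) = (-28 + 25)*(-151) = -3*(-151) = 453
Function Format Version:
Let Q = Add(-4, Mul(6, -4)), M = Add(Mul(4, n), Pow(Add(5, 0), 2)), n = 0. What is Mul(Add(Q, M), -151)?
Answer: 453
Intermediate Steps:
M = 25 (M = Add(Mul(4, 0), Pow(Add(5, 0), 2)) = Add(0, Pow(5, 2)) = Add(0, 25) = 25)
Q = -28 (Q = Add(-4, -24) = -28)
Mul(Add(Q, M), -151) = Mul(Add(-28, 25), -151) = Mul(-3, -151) = 453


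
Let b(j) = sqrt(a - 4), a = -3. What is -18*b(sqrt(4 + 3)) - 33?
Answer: -33 - 18*I*sqrt(7) ≈ -33.0 - 47.624*I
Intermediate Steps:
b(j) = I*sqrt(7) (b(j) = sqrt(-3 - 4) = sqrt(-7) = I*sqrt(7))
-18*b(sqrt(4 + 3)) - 33 = -18*I*sqrt(7) - 33 = -33 - 18*I*sqrt(7)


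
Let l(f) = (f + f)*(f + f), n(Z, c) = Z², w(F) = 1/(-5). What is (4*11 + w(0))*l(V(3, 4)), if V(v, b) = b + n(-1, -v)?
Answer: 4380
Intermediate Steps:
w(F) = -⅕
V(v, b) = 1 + b (V(v, b) = b + (-1)² = b + 1 = 1 + b)
l(f) = 4*f² (l(f) = (2*f)*(2*f) = 4*f²)
(4*11 + w(0))*l(V(3, 4)) = (4*11 - ⅕)*(4*(1 + 4)²) = (44 - ⅕)*(4*5²) = 219*(4*25)/5 = (219/5)*100 = 4380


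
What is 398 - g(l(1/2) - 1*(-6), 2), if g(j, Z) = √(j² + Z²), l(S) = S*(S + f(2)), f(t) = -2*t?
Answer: 398 - √353/4 ≈ 393.30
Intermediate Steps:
l(S) = S*(-4 + S) (l(S) = S*(S - 2*2) = S*(S - 4) = S*(-4 + S))
g(j, Z) = √(Z² + j²)
398 - g(l(1/2) - 1*(-6), 2) = 398 - √(2² + ((-4 + 1/2)/2 - 1*(-6))²) = 398 - √(4 + ((-4 + ½)/2 + 6)²) = 398 - √(4 + ((½)*(-7/2) + 6)²) = 398 - √(4 + (-7/4 + 6)²) = 398 - √(4 + (17/4)²) = 398 - √(4 + 289/16) = 398 - √(353/16) = 398 - √353/4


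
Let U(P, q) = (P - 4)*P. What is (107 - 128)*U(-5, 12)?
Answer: -945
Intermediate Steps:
U(P, q) = P*(-4 + P) (U(P, q) = (-4 + P)*P = P*(-4 + P))
(107 - 128)*U(-5, 12) = (107 - 128)*(-5*(-4 - 5)) = -(-105)*(-9) = -21*45 = -945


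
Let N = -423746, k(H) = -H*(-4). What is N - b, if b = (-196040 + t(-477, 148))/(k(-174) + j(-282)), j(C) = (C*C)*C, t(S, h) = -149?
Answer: -9503124610333/22426464 ≈ -4.2375e+5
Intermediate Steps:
k(H) = 4*H
j(C) = C³ (j(C) = C²*C = C³)
b = 196189/22426464 (b = (-196040 - 149)/(4*(-174) + (-282)³) = -196189/(-696 - 22425768) = -196189/(-22426464) = -196189*(-1/22426464) = 196189/22426464 ≈ 0.0087481)
N - b = -423746 - 1*196189/22426464 = -423746 - 196189/22426464 = -9503124610333/22426464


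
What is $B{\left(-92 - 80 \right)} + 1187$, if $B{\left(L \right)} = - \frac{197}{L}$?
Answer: $\frac{204361}{172} \approx 1188.1$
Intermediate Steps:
$B{\left(-92 - 80 \right)} + 1187 = - \frac{197}{-92 - 80} + 1187 = - \frac{197}{-172} + 1187 = \left(-197\right) \left(- \frac{1}{172}\right) + 1187 = \frac{197}{172} + 1187 = \frac{204361}{172}$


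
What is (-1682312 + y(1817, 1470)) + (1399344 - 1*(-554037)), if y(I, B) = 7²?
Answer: 271118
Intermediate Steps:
y(I, B) = 49
(-1682312 + y(1817, 1470)) + (1399344 - 1*(-554037)) = (-1682312 + 49) + (1399344 - 1*(-554037)) = -1682263 + (1399344 + 554037) = -1682263 + 1953381 = 271118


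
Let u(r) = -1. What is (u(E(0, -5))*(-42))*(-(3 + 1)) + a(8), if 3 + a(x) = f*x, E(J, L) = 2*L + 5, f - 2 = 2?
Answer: -139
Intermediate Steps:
f = 4 (f = 2 + 2 = 4)
E(J, L) = 5 + 2*L
a(x) = -3 + 4*x
(u(E(0, -5))*(-42))*(-(3 + 1)) + a(8) = (-1*(-42))*(-(3 + 1)) + (-3 + 4*8) = 42*(-1*4) + (-3 + 32) = 42*(-4) + 29 = -168 + 29 = -139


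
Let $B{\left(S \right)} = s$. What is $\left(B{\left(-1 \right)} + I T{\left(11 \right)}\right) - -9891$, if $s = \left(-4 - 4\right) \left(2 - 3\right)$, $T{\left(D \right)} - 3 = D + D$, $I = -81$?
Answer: $7874$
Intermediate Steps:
$T{\left(D \right)} = 3 + 2 D$ ($T{\left(D \right)} = 3 + \left(D + D\right) = 3 + 2 D$)
$s = 8$ ($s = \left(-8\right) \left(-1\right) = 8$)
$B{\left(S \right)} = 8$
$\left(B{\left(-1 \right)} + I T{\left(11 \right)}\right) - -9891 = \left(8 - 81 \left(3 + 2 \cdot 11\right)\right) - -9891 = \left(8 - 81 \left(3 + 22\right)\right) + 9891 = \left(8 - 2025\right) + 9891 = -2017 + 9891 = 7874$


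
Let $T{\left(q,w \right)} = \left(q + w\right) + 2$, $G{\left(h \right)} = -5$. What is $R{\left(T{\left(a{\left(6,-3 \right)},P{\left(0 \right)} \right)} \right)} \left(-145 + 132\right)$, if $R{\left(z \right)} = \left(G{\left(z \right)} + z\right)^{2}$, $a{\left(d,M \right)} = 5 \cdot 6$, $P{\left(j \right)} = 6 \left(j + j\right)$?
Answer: $-9477$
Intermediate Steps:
$P{\left(j \right)} = 12 j$ ($P{\left(j \right)} = 6 \cdot 2 j = 12 j$)
$a{\left(d,M \right)} = 30$
$T{\left(q,w \right)} = 2 + q + w$
$R{\left(z \right)} = \left(-5 + z\right)^{2}$
$R{\left(T{\left(a{\left(6,-3 \right)},P{\left(0 \right)} \right)} \right)} \left(-145 + 132\right) = \left(-5 + \left(2 + 30 + 12 \cdot 0\right)\right)^{2} \left(-145 + 132\right) = \left(-5 + \left(2 + 30 + 0\right)\right)^{2} \left(-13\right) = \left(-5 + 32\right)^{2} \left(-13\right) = 27^{2} \left(-13\right) = 729 \left(-13\right) = -9477$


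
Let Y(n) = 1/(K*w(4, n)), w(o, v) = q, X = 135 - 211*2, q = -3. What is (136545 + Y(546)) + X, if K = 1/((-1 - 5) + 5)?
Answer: 408775/3 ≈ 1.3626e+5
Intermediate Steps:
X = -287 (X = 135 - 422 = -287)
w(o, v) = -3
K = -1 (K = 1/(-6 + 5) = 1/(-1) = -1)
Y(n) = 1/3 (Y(n) = 1/(-1*(-3)) = 1/3)
(136545 + Y(546)) + X = (136545 + 1/3) - 287 = 409636/3 - 287 = 408775/3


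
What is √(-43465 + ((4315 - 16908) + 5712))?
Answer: 3*I*√5594 ≈ 224.38*I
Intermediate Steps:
√(-43465 + ((4315 - 16908) + 5712)) = √(-43465 + (-12593 + 5712)) = √(-43465 - 6881) = √(-50346) = 3*I*√5594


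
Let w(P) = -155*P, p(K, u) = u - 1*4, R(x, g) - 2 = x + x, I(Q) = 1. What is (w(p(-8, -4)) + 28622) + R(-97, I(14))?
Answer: 29670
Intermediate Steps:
R(x, g) = 2 + 2*x (R(x, g) = 2 + (x + x) = 2 + 2*x)
p(K, u) = -4 + u (p(K, u) = u - 4 = -4 + u)
(w(p(-8, -4)) + 28622) + R(-97, I(14)) = (-155*(-4 - 4) + 28622) + (2 + 2*(-97)) = (-155*(-8) + 28622) + (2 - 194) = (1240 + 28622) - 192 = 29862 - 192 = 29670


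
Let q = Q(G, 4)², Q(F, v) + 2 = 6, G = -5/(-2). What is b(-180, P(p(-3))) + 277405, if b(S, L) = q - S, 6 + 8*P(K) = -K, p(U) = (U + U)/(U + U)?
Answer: 277601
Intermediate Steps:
G = 5/2 (G = -5*(-½) = 5/2 ≈ 2.5000)
Q(F, v) = 4 (Q(F, v) = -2 + 6 = 4)
p(U) = 1 (p(U) = (2*U)/((2*U)) = (2*U)*(1/(2*U)) = 1)
q = 16 (q = 4² = 16)
P(K) = -¾ - K/8 (P(K) = -¾ + (-K)/8 = -¾ - K/8)
b(S, L) = 16 - S
b(-180, P(p(-3))) + 277405 = (16 - 1*(-180)) + 277405 = (16 + 180) + 277405 = 196 + 277405 = 277601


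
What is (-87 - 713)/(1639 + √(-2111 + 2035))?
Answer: -1311200/2686397 + 1600*I*√19/2686397 ≈ -0.48809 + 0.0025961*I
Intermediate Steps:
(-87 - 713)/(1639 + √(-2111 + 2035)) = -800/(1639 + √(-76)) = -800/(1639 + 2*I*√19)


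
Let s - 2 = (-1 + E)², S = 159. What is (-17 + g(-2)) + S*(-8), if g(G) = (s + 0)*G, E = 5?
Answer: -1325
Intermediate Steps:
s = 18 (s = 2 + (-1 + 5)² = 2 + 4² = 2 + 16 = 18)
g(G) = 18*G (g(G) = (18 + 0)*G = 18*G)
(-17 + g(-2)) + S*(-8) = (-17 + 18*(-2)) + 159*(-8) = (-17 - 36) - 1272 = -53 - 1272 = -1325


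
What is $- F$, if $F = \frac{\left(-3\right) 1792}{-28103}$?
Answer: $- \frac{5376}{28103} \approx -0.1913$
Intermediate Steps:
$F = \frac{5376}{28103}$ ($F = \left(-5376\right) \left(- \frac{1}{28103}\right) = \frac{5376}{28103} \approx 0.1913$)
$- F = \left(-1\right) \frac{5376}{28103} = - \frac{5376}{28103}$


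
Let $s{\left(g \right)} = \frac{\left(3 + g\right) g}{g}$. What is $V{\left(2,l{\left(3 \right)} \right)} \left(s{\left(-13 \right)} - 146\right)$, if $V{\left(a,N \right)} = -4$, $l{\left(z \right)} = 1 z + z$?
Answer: $624$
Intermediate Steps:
$l{\left(z \right)} = 2 z$ ($l{\left(z \right)} = z + z = 2 z$)
$s{\left(g \right)} = 3 + g$ ($s{\left(g \right)} = \frac{g \left(3 + g\right)}{g} = 3 + g$)
$V{\left(2,l{\left(3 \right)} \right)} \left(s{\left(-13 \right)} - 146\right) = - 4 \left(\left(3 - 13\right) - 146\right) = - 4 \left(-10 - 146\right) = \left(-4\right) \left(-156\right) = 624$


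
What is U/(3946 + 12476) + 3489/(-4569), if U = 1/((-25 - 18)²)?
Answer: -35313653791/46244795394 ≈ -0.76362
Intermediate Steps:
U = 1/1849 (U = 1/((-43)²) = 1/1849 ≈ 0.00054083)
U/(3946 + 12476) + 3489/(-4569) = 1/(1849*(3946 + 12476)) + 3489/(-4569) = (1/1849)/16422 + 3489*(-1/4569) = (1/1849)*(1/16422) - 1163/1523 = 1/30364278 - 1163/1523 = -35313653791/46244795394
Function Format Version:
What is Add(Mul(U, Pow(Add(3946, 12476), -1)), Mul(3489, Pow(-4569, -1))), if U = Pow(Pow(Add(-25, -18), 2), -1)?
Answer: Rational(-35313653791, 46244795394) ≈ -0.76362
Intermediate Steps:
U = Rational(1, 1849) (U = Pow(Pow(-43, 2), -1) = Pow(1849, -1) = Rational(1, 1849) ≈ 0.00054083)
Add(Mul(U, Pow(Add(3946, 12476), -1)), Mul(3489, Pow(-4569, -1))) = Add(Mul(Rational(1, 1849), Pow(Add(3946, 12476), -1)), Mul(3489, Pow(-4569, -1))) = Add(Mul(Rational(1, 1849), Pow(16422, -1)), Mul(3489, Rational(-1, 4569))) = Add(Mul(Rational(1, 1849), Rational(1, 16422)), Rational(-1163, 1523)) = Add(Rational(1, 30364278), Rational(-1163, 1523)) = Rational(-35313653791, 46244795394)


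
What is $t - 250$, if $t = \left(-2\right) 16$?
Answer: $-282$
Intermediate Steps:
$t = -32$
$t - 250 = -32 - 250 = -282$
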